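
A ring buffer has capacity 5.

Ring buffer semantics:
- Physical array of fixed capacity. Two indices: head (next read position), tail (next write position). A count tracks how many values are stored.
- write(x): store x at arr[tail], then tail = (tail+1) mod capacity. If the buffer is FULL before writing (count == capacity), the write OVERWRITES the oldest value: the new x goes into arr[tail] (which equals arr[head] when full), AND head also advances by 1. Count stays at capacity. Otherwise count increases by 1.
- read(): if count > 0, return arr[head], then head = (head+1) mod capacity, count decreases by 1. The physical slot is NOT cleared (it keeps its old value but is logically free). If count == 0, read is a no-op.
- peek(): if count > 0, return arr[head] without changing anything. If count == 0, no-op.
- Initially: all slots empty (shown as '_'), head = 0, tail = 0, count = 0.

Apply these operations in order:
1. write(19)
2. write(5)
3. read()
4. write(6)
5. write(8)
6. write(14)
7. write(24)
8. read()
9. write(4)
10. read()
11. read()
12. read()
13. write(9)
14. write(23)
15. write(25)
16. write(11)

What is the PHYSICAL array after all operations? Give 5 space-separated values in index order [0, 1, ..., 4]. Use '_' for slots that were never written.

After op 1 (write(19)): arr=[19 _ _ _ _] head=0 tail=1 count=1
After op 2 (write(5)): arr=[19 5 _ _ _] head=0 tail=2 count=2
After op 3 (read()): arr=[19 5 _ _ _] head=1 tail=2 count=1
After op 4 (write(6)): arr=[19 5 6 _ _] head=1 tail=3 count=2
After op 5 (write(8)): arr=[19 5 6 8 _] head=1 tail=4 count=3
After op 6 (write(14)): arr=[19 5 6 8 14] head=1 tail=0 count=4
After op 7 (write(24)): arr=[24 5 6 8 14] head=1 tail=1 count=5
After op 8 (read()): arr=[24 5 6 8 14] head=2 tail=1 count=4
After op 9 (write(4)): arr=[24 4 6 8 14] head=2 tail=2 count=5
After op 10 (read()): arr=[24 4 6 8 14] head=3 tail=2 count=4
After op 11 (read()): arr=[24 4 6 8 14] head=4 tail=2 count=3
After op 12 (read()): arr=[24 4 6 8 14] head=0 tail=2 count=2
After op 13 (write(9)): arr=[24 4 9 8 14] head=0 tail=3 count=3
After op 14 (write(23)): arr=[24 4 9 23 14] head=0 tail=4 count=4
After op 15 (write(25)): arr=[24 4 9 23 25] head=0 tail=0 count=5
After op 16 (write(11)): arr=[11 4 9 23 25] head=1 tail=1 count=5

Answer: 11 4 9 23 25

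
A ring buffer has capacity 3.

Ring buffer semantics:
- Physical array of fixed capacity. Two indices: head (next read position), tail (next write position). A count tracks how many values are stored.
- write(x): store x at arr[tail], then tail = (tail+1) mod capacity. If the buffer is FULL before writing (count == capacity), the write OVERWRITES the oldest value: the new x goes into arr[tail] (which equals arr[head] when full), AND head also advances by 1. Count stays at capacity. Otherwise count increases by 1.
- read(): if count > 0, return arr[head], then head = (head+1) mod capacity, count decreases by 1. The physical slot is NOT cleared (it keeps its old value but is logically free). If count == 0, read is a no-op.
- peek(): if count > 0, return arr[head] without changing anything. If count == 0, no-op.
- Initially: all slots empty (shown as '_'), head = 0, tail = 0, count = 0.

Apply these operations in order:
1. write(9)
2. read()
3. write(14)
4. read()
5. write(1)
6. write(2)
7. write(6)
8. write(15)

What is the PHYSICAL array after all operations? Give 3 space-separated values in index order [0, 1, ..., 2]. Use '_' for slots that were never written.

After op 1 (write(9)): arr=[9 _ _] head=0 tail=1 count=1
After op 2 (read()): arr=[9 _ _] head=1 tail=1 count=0
After op 3 (write(14)): arr=[9 14 _] head=1 tail=2 count=1
After op 4 (read()): arr=[9 14 _] head=2 tail=2 count=0
After op 5 (write(1)): arr=[9 14 1] head=2 tail=0 count=1
After op 6 (write(2)): arr=[2 14 1] head=2 tail=1 count=2
After op 7 (write(6)): arr=[2 6 1] head=2 tail=2 count=3
After op 8 (write(15)): arr=[2 6 15] head=0 tail=0 count=3

Answer: 2 6 15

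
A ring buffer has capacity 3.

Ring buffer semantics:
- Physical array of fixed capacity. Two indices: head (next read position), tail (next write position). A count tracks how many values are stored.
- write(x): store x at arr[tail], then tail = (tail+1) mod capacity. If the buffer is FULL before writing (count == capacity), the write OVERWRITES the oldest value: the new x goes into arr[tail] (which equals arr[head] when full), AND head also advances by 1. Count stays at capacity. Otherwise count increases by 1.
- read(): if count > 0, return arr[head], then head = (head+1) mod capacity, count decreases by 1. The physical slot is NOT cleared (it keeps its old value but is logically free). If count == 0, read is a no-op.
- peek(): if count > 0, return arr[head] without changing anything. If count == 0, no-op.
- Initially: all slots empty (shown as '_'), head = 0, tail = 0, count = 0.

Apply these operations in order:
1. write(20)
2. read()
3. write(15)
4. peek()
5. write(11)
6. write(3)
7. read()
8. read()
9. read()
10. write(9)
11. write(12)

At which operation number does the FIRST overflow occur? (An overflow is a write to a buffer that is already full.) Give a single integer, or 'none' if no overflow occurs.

Answer: none

Derivation:
After op 1 (write(20)): arr=[20 _ _] head=0 tail=1 count=1
After op 2 (read()): arr=[20 _ _] head=1 tail=1 count=0
After op 3 (write(15)): arr=[20 15 _] head=1 tail=2 count=1
After op 4 (peek()): arr=[20 15 _] head=1 tail=2 count=1
After op 5 (write(11)): arr=[20 15 11] head=1 tail=0 count=2
After op 6 (write(3)): arr=[3 15 11] head=1 tail=1 count=3
After op 7 (read()): arr=[3 15 11] head=2 tail=1 count=2
After op 8 (read()): arr=[3 15 11] head=0 tail=1 count=1
After op 9 (read()): arr=[3 15 11] head=1 tail=1 count=0
After op 10 (write(9)): arr=[3 9 11] head=1 tail=2 count=1
After op 11 (write(12)): arr=[3 9 12] head=1 tail=0 count=2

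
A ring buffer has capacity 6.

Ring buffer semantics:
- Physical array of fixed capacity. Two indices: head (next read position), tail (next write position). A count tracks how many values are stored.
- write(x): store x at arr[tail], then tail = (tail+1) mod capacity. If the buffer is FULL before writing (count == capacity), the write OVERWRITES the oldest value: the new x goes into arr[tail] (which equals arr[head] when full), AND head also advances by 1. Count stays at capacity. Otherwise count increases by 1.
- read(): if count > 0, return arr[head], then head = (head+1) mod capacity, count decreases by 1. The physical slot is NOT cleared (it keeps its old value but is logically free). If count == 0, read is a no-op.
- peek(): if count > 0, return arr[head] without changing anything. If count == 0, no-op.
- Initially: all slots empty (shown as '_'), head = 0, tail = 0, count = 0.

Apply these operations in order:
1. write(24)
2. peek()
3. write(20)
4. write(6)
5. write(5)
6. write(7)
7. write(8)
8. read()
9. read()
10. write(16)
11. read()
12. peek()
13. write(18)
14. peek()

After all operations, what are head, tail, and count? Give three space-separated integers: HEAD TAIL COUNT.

After op 1 (write(24)): arr=[24 _ _ _ _ _] head=0 tail=1 count=1
After op 2 (peek()): arr=[24 _ _ _ _ _] head=0 tail=1 count=1
After op 3 (write(20)): arr=[24 20 _ _ _ _] head=0 tail=2 count=2
After op 4 (write(6)): arr=[24 20 6 _ _ _] head=0 tail=3 count=3
After op 5 (write(5)): arr=[24 20 6 5 _ _] head=0 tail=4 count=4
After op 6 (write(7)): arr=[24 20 6 5 7 _] head=0 tail=5 count=5
After op 7 (write(8)): arr=[24 20 6 5 7 8] head=0 tail=0 count=6
After op 8 (read()): arr=[24 20 6 5 7 8] head=1 tail=0 count=5
After op 9 (read()): arr=[24 20 6 5 7 8] head=2 tail=0 count=4
After op 10 (write(16)): arr=[16 20 6 5 7 8] head=2 tail=1 count=5
After op 11 (read()): arr=[16 20 6 5 7 8] head=3 tail=1 count=4
After op 12 (peek()): arr=[16 20 6 5 7 8] head=3 tail=1 count=4
After op 13 (write(18)): arr=[16 18 6 5 7 8] head=3 tail=2 count=5
After op 14 (peek()): arr=[16 18 6 5 7 8] head=3 tail=2 count=5

Answer: 3 2 5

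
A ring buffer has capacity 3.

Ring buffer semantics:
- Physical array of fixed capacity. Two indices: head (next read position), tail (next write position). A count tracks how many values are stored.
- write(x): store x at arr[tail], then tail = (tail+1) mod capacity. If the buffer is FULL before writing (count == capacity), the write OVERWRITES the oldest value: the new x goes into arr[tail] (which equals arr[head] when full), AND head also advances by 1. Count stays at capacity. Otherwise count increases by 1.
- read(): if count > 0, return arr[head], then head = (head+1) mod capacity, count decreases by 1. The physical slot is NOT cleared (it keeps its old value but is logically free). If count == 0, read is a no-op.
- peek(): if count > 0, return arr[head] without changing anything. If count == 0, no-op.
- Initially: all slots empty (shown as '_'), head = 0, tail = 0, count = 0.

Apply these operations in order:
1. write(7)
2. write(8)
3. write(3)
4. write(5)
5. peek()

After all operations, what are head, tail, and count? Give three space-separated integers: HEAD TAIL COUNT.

Answer: 1 1 3

Derivation:
After op 1 (write(7)): arr=[7 _ _] head=0 tail=1 count=1
After op 2 (write(8)): arr=[7 8 _] head=0 tail=2 count=2
After op 3 (write(3)): arr=[7 8 3] head=0 tail=0 count=3
After op 4 (write(5)): arr=[5 8 3] head=1 tail=1 count=3
After op 5 (peek()): arr=[5 8 3] head=1 tail=1 count=3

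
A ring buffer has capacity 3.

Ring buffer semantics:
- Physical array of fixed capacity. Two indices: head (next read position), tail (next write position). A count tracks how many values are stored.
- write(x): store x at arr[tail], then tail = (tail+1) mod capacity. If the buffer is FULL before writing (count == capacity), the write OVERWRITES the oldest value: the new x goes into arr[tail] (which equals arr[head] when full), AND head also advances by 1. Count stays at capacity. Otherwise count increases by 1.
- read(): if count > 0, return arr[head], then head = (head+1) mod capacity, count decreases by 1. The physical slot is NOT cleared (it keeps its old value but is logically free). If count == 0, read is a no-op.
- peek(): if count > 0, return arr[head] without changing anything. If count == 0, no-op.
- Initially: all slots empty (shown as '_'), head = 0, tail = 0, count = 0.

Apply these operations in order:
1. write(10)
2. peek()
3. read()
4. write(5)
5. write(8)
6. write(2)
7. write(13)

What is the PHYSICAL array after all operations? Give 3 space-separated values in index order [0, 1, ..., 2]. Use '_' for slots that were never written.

After op 1 (write(10)): arr=[10 _ _] head=0 tail=1 count=1
After op 2 (peek()): arr=[10 _ _] head=0 tail=1 count=1
After op 3 (read()): arr=[10 _ _] head=1 tail=1 count=0
After op 4 (write(5)): arr=[10 5 _] head=1 tail=2 count=1
After op 5 (write(8)): arr=[10 5 8] head=1 tail=0 count=2
After op 6 (write(2)): arr=[2 5 8] head=1 tail=1 count=3
After op 7 (write(13)): arr=[2 13 8] head=2 tail=2 count=3

Answer: 2 13 8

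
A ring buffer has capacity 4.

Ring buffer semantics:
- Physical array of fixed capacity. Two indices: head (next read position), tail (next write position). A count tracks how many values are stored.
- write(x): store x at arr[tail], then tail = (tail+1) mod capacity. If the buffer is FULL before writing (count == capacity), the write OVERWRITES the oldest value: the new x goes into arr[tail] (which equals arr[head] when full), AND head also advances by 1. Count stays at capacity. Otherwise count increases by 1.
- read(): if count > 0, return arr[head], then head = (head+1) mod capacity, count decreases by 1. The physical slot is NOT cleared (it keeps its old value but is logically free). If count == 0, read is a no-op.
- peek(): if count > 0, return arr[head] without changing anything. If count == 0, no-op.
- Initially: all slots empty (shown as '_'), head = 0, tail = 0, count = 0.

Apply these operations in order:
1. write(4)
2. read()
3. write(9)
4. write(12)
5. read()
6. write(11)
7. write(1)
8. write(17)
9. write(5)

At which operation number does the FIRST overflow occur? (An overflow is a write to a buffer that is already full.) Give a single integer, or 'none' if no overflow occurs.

Answer: 9

Derivation:
After op 1 (write(4)): arr=[4 _ _ _] head=0 tail=1 count=1
After op 2 (read()): arr=[4 _ _ _] head=1 tail=1 count=0
After op 3 (write(9)): arr=[4 9 _ _] head=1 tail=2 count=1
After op 4 (write(12)): arr=[4 9 12 _] head=1 tail=3 count=2
After op 5 (read()): arr=[4 9 12 _] head=2 tail=3 count=1
After op 6 (write(11)): arr=[4 9 12 11] head=2 tail=0 count=2
After op 7 (write(1)): arr=[1 9 12 11] head=2 tail=1 count=3
After op 8 (write(17)): arr=[1 17 12 11] head=2 tail=2 count=4
After op 9 (write(5)): arr=[1 17 5 11] head=3 tail=3 count=4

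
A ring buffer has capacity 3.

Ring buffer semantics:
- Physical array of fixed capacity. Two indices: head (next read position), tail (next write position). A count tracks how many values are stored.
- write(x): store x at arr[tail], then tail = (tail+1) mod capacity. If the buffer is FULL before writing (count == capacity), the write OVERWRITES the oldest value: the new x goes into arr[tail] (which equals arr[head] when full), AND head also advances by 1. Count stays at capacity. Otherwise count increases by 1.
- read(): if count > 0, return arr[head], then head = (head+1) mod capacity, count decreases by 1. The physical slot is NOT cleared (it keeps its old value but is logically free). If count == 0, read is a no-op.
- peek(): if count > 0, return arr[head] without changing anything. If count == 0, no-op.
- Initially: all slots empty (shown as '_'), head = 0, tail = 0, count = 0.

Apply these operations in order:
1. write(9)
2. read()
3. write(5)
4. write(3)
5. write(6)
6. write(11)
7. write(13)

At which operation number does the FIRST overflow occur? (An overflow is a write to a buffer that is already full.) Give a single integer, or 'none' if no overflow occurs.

Answer: 6

Derivation:
After op 1 (write(9)): arr=[9 _ _] head=0 tail=1 count=1
After op 2 (read()): arr=[9 _ _] head=1 tail=1 count=0
After op 3 (write(5)): arr=[9 5 _] head=1 tail=2 count=1
After op 4 (write(3)): arr=[9 5 3] head=1 tail=0 count=2
After op 5 (write(6)): arr=[6 5 3] head=1 tail=1 count=3
After op 6 (write(11)): arr=[6 11 3] head=2 tail=2 count=3
After op 7 (write(13)): arr=[6 11 13] head=0 tail=0 count=3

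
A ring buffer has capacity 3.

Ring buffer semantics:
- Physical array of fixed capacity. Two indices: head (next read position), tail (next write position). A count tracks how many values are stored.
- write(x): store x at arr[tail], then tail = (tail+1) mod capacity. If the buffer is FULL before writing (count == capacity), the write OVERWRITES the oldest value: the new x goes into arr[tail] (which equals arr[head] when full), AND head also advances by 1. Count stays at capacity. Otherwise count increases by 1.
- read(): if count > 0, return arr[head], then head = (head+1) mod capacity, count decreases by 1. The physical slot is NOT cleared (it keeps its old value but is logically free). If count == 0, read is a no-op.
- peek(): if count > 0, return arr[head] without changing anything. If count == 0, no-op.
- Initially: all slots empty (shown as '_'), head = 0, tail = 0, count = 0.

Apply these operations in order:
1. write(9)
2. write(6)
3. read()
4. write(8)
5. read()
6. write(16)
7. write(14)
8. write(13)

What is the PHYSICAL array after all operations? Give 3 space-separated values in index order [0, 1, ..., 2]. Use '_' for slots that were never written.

Answer: 16 14 13

Derivation:
After op 1 (write(9)): arr=[9 _ _] head=0 tail=1 count=1
After op 2 (write(6)): arr=[9 6 _] head=0 tail=2 count=2
After op 3 (read()): arr=[9 6 _] head=1 tail=2 count=1
After op 4 (write(8)): arr=[9 6 8] head=1 tail=0 count=2
After op 5 (read()): arr=[9 6 8] head=2 tail=0 count=1
After op 6 (write(16)): arr=[16 6 8] head=2 tail=1 count=2
After op 7 (write(14)): arr=[16 14 8] head=2 tail=2 count=3
After op 8 (write(13)): arr=[16 14 13] head=0 tail=0 count=3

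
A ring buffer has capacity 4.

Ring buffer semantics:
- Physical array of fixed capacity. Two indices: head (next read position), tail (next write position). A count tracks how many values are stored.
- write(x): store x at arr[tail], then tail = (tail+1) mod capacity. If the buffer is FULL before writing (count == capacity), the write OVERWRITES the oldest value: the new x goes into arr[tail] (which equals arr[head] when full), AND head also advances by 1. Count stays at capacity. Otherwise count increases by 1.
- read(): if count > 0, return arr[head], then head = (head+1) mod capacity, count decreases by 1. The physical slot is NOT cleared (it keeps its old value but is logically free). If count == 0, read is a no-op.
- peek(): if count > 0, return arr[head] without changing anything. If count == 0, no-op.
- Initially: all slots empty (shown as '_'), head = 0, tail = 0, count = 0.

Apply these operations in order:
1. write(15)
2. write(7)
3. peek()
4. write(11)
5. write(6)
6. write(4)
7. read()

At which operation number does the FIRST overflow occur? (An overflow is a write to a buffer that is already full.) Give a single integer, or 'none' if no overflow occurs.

After op 1 (write(15)): arr=[15 _ _ _] head=0 tail=1 count=1
After op 2 (write(7)): arr=[15 7 _ _] head=0 tail=2 count=2
After op 3 (peek()): arr=[15 7 _ _] head=0 tail=2 count=2
After op 4 (write(11)): arr=[15 7 11 _] head=0 tail=3 count=3
After op 5 (write(6)): arr=[15 7 11 6] head=0 tail=0 count=4
After op 6 (write(4)): arr=[4 7 11 6] head=1 tail=1 count=4
After op 7 (read()): arr=[4 7 11 6] head=2 tail=1 count=3

Answer: 6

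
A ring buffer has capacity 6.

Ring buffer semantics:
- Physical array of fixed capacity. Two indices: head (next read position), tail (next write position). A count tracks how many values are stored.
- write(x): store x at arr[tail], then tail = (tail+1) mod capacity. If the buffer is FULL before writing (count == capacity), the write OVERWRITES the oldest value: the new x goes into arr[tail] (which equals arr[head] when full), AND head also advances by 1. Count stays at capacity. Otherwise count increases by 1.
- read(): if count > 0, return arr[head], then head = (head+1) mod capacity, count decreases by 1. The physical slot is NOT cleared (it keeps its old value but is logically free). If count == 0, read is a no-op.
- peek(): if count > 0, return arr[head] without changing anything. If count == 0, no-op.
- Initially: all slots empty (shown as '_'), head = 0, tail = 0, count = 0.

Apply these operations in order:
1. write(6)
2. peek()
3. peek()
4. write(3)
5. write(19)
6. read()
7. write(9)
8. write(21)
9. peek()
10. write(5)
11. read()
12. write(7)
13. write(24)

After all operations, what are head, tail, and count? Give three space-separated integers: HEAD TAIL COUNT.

After op 1 (write(6)): arr=[6 _ _ _ _ _] head=0 tail=1 count=1
After op 2 (peek()): arr=[6 _ _ _ _ _] head=0 tail=1 count=1
After op 3 (peek()): arr=[6 _ _ _ _ _] head=0 tail=1 count=1
After op 4 (write(3)): arr=[6 3 _ _ _ _] head=0 tail=2 count=2
After op 5 (write(19)): arr=[6 3 19 _ _ _] head=0 tail=3 count=3
After op 6 (read()): arr=[6 3 19 _ _ _] head=1 tail=3 count=2
After op 7 (write(9)): arr=[6 3 19 9 _ _] head=1 tail=4 count=3
After op 8 (write(21)): arr=[6 3 19 9 21 _] head=1 tail=5 count=4
After op 9 (peek()): arr=[6 3 19 9 21 _] head=1 tail=5 count=4
After op 10 (write(5)): arr=[6 3 19 9 21 5] head=1 tail=0 count=5
After op 11 (read()): arr=[6 3 19 9 21 5] head=2 tail=0 count=4
After op 12 (write(7)): arr=[7 3 19 9 21 5] head=2 tail=1 count=5
After op 13 (write(24)): arr=[7 24 19 9 21 5] head=2 tail=2 count=6

Answer: 2 2 6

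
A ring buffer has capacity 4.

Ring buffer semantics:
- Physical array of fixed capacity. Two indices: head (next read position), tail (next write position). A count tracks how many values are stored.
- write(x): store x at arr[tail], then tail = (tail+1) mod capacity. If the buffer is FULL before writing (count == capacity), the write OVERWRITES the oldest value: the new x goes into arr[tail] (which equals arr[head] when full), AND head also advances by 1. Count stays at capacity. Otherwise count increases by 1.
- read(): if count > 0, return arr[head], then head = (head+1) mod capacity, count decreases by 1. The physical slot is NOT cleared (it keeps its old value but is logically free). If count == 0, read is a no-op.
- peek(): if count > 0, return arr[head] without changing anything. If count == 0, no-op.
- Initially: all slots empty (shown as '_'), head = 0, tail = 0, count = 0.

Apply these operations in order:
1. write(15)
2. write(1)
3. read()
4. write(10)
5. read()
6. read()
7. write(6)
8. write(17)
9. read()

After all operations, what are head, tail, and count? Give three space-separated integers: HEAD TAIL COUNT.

Answer: 0 1 1

Derivation:
After op 1 (write(15)): arr=[15 _ _ _] head=0 tail=1 count=1
After op 2 (write(1)): arr=[15 1 _ _] head=0 tail=2 count=2
After op 3 (read()): arr=[15 1 _ _] head=1 tail=2 count=1
After op 4 (write(10)): arr=[15 1 10 _] head=1 tail=3 count=2
After op 5 (read()): arr=[15 1 10 _] head=2 tail=3 count=1
After op 6 (read()): arr=[15 1 10 _] head=3 tail=3 count=0
After op 7 (write(6)): arr=[15 1 10 6] head=3 tail=0 count=1
After op 8 (write(17)): arr=[17 1 10 6] head=3 tail=1 count=2
After op 9 (read()): arr=[17 1 10 6] head=0 tail=1 count=1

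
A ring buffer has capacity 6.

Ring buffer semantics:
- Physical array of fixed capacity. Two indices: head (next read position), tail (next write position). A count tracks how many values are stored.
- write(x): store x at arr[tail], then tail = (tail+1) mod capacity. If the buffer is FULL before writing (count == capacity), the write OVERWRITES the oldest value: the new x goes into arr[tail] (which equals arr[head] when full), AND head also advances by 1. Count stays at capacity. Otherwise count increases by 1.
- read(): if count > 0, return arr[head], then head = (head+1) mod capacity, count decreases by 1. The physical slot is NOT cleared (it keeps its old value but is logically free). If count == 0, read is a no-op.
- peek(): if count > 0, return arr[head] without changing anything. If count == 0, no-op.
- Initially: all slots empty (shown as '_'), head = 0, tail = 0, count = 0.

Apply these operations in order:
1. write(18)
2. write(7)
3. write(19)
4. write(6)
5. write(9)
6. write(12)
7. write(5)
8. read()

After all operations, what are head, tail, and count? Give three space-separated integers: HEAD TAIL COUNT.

After op 1 (write(18)): arr=[18 _ _ _ _ _] head=0 tail=1 count=1
After op 2 (write(7)): arr=[18 7 _ _ _ _] head=0 tail=2 count=2
After op 3 (write(19)): arr=[18 7 19 _ _ _] head=0 tail=3 count=3
After op 4 (write(6)): arr=[18 7 19 6 _ _] head=0 tail=4 count=4
After op 5 (write(9)): arr=[18 7 19 6 9 _] head=0 tail=5 count=5
After op 6 (write(12)): arr=[18 7 19 6 9 12] head=0 tail=0 count=6
After op 7 (write(5)): arr=[5 7 19 6 9 12] head=1 tail=1 count=6
After op 8 (read()): arr=[5 7 19 6 9 12] head=2 tail=1 count=5

Answer: 2 1 5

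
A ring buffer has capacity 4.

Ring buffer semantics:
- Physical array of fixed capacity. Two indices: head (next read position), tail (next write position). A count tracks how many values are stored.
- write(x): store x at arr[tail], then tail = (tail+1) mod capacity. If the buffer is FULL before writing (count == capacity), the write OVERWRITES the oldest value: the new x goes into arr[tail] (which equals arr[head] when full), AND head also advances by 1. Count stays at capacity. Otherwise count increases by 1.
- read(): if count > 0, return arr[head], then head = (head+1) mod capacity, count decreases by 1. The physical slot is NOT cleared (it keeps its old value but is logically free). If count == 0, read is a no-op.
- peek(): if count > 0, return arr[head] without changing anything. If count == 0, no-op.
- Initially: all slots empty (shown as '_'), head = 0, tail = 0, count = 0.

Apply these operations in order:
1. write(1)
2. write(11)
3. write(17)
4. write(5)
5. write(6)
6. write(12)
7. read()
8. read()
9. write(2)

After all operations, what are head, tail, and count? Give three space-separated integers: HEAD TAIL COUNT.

After op 1 (write(1)): arr=[1 _ _ _] head=0 tail=1 count=1
After op 2 (write(11)): arr=[1 11 _ _] head=0 tail=2 count=2
After op 3 (write(17)): arr=[1 11 17 _] head=0 tail=3 count=3
After op 4 (write(5)): arr=[1 11 17 5] head=0 tail=0 count=4
After op 5 (write(6)): arr=[6 11 17 5] head=1 tail=1 count=4
After op 6 (write(12)): arr=[6 12 17 5] head=2 tail=2 count=4
After op 7 (read()): arr=[6 12 17 5] head=3 tail=2 count=3
After op 8 (read()): arr=[6 12 17 5] head=0 tail=2 count=2
After op 9 (write(2)): arr=[6 12 2 5] head=0 tail=3 count=3

Answer: 0 3 3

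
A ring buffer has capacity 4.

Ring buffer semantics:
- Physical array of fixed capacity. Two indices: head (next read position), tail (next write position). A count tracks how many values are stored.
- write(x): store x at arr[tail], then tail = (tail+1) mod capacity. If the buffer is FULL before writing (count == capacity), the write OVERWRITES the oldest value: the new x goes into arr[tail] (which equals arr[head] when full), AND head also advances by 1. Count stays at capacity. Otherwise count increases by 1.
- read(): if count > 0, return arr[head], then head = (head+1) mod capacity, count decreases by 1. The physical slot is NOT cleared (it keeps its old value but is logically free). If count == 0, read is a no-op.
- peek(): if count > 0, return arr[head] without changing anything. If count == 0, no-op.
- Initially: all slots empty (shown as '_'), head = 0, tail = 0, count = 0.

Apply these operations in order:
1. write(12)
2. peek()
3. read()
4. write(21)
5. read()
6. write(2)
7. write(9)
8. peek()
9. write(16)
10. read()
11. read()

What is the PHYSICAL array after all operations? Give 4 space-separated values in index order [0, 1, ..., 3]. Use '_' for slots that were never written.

Answer: 16 21 2 9

Derivation:
After op 1 (write(12)): arr=[12 _ _ _] head=0 tail=1 count=1
After op 2 (peek()): arr=[12 _ _ _] head=0 tail=1 count=1
After op 3 (read()): arr=[12 _ _ _] head=1 tail=1 count=0
After op 4 (write(21)): arr=[12 21 _ _] head=1 tail=2 count=1
After op 5 (read()): arr=[12 21 _ _] head=2 tail=2 count=0
After op 6 (write(2)): arr=[12 21 2 _] head=2 tail=3 count=1
After op 7 (write(9)): arr=[12 21 2 9] head=2 tail=0 count=2
After op 8 (peek()): arr=[12 21 2 9] head=2 tail=0 count=2
After op 9 (write(16)): arr=[16 21 2 9] head=2 tail=1 count=3
After op 10 (read()): arr=[16 21 2 9] head=3 tail=1 count=2
After op 11 (read()): arr=[16 21 2 9] head=0 tail=1 count=1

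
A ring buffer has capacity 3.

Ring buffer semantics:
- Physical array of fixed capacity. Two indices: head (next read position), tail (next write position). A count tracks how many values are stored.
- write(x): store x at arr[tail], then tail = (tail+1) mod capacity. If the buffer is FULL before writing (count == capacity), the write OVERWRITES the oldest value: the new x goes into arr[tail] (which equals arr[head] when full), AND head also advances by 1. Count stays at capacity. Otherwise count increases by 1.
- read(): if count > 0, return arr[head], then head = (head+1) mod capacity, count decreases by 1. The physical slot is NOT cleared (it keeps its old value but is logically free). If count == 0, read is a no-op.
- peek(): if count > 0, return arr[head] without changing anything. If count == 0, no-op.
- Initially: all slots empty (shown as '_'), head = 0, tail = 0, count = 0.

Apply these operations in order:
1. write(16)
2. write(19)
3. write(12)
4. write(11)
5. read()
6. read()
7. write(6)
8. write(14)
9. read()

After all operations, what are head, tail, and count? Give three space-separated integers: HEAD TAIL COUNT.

Answer: 1 0 2

Derivation:
After op 1 (write(16)): arr=[16 _ _] head=0 tail=1 count=1
After op 2 (write(19)): arr=[16 19 _] head=0 tail=2 count=2
After op 3 (write(12)): arr=[16 19 12] head=0 tail=0 count=3
After op 4 (write(11)): arr=[11 19 12] head=1 tail=1 count=3
After op 5 (read()): arr=[11 19 12] head=2 tail=1 count=2
After op 6 (read()): arr=[11 19 12] head=0 tail=1 count=1
After op 7 (write(6)): arr=[11 6 12] head=0 tail=2 count=2
After op 8 (write(14)): arr=[11 6 14] head=0 tail=0 count=3
After op 9 (read()): arr=[11 6 14] head=1 tail=0 count=2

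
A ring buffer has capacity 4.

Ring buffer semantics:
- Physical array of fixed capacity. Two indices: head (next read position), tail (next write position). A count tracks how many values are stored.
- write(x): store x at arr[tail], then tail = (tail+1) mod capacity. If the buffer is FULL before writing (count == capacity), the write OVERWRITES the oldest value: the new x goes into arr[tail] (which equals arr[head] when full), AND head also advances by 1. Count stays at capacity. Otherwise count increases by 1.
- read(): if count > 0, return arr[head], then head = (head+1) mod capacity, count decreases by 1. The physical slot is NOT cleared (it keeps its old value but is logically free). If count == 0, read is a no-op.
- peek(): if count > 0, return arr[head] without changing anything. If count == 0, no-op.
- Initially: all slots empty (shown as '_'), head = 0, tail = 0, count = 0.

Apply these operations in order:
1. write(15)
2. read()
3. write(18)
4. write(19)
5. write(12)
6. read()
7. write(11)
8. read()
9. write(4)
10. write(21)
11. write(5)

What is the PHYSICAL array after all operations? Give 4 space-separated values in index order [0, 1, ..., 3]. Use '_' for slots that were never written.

Answer: 11 4 21 5

Derivation:
After op 1 (write(15)): arr=[15 _ _ _] head=0 tail=1 count=1
After op 2 (read()): arr=[15 _ _ _] head=1 tail=1 count=0
After op 3 (write(18)): arr=[15 18 _ _] head=1 tail=2 count=1
After op 4 (write(19)): arr=[15 18 19 _] head=1 tail=3 count=2
After op 5 (write(12)): arr=[15 18 19 12] head=1 tail=0 count=3
After op 6 (read()): arr=[15 18 19 12] head=2 tail=0 count=2
After op 7 (write(11)): arr=[11 18 19 12] head=2 tail=1 count=3
After op 8 (read()): arr=[11 18 19 12] head=3 tail=1 count=2
After op 9 (write(4)): arr=[11 4 19 12] head=3 tail=2 count=3
After op 10 (write(21)): arr=[11 4 21 12] head=3 tail=3 count=4
After op 11 (write(5)): arr=[11 4 21 5] head=0 tail=0 count=4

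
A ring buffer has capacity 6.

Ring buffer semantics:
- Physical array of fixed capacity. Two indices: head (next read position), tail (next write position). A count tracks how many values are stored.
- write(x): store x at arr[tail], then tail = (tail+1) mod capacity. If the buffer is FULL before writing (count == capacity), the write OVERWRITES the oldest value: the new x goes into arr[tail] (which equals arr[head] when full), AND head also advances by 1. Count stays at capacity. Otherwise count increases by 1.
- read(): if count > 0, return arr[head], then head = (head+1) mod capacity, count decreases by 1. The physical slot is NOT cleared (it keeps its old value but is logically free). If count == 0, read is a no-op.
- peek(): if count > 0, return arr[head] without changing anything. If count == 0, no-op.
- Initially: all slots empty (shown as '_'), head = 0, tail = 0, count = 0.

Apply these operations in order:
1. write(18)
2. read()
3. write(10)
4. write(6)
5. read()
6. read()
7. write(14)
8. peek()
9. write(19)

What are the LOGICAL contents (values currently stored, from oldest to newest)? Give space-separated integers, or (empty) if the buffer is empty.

Answer: 14 19

Derivation:
After op 1 (write(18)): arr=[18 _ _ _ _ _] head=0 tail=1 count=1
After op 2 (read()): arr=[18 _ _ _ _ _] head=1 tail=1 count=0
After op 3 (write(10)): arr=[18 10 _ _ _ _] head=1 tail=2 count=1
After op 4 (write(6)): arr=[18 10 6 _ _ _] head=1 tail=3 count=2
After op 5 (read()): arr=[18 10 6 _ _ _] head=2 tail=3 count=1
After op 6 (read()): arr=[18 10 6 _ _ _] head=3 tail=3 count=0
After op 7 (write(14)): arr=[18 10 6 14 _ _] head=3 tail=4 count=1
After op 8 (peek()): arr=[18 10 6 14 _ _] head=3 tail=4 count=1
After op 9 (write(19)): arr=[18 10 6 14 19 _] head=3 tail=5 count=2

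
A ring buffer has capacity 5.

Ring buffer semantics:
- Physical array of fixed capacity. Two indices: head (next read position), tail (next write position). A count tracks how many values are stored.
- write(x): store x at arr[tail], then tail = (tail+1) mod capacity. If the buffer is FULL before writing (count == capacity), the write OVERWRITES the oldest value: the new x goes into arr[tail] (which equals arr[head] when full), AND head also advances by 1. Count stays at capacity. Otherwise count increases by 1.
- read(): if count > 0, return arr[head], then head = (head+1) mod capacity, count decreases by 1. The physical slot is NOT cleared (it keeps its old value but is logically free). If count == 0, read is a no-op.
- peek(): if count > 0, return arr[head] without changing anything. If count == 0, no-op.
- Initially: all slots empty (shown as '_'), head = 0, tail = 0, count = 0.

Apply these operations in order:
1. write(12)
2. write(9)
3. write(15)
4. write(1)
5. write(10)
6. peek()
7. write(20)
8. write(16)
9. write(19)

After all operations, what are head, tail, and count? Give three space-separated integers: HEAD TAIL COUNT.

After op 1 (write(12)): arr=[12 _ _ _ _] head=0 tail=1 count=1
After op 2 (write(9)): arr=[12 9 _ _ _] head=0 tail=2 count=2
After op 3 (write(15)): arr=[12 9 15 _ _] head=0 tail=3 count=3
After op 4 (write(1)): arr=[12 9 15 1 _] head=0 tail=4 count=4
After op 5 (write(10)): arr=[12 9 15 1 10] head=0 tail=0 count=5
After op 6 (peek()): arr=[12 9 15 1 10] head=0 tail=0 count=5
After op 7 (write(20)): arr=[20 9 15 1 10] head=1 tail=1 count=5
After op 8 (write(16)): arr=[20 16 15 1 10] head=2 tail=2 count=5
After op 9 (write(19)): arr=[20 16 19 1 10] head=3 tail=3 count=5

Answer: 3 3 5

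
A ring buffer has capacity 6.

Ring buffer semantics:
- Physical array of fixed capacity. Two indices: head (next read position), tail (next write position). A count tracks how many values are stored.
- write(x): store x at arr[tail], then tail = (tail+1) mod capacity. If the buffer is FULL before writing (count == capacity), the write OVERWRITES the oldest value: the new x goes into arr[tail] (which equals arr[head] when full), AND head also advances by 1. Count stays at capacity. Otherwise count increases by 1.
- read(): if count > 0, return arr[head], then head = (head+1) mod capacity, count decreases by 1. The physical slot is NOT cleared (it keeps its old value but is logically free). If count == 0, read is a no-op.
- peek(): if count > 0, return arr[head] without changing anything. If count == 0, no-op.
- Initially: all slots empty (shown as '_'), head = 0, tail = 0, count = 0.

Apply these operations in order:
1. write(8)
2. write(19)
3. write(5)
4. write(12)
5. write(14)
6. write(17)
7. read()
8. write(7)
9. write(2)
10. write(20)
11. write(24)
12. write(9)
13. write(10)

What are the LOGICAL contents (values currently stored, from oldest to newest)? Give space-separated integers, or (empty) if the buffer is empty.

After op 1 (write(8)): arr=[8 _ _ _ _ _] head=0 tail=1 count=1
After op 2 (write(19)): arr=[8 19 _ _ _ _] head=0 tail=2 count=2
After op 3 (write(5)): arr=[8 19 5 _ _ _] head=0 tail=3 count=3
After op 4 (write(12)): arr=[8 19 5 12 _ _] head=0 tail=4 count=4
After op 5 (write(14)): arr=[8 19 5 12 14 _] head=0 tail=5 count=5
After op 6 (write(17)): arr=[8 19 5 12 14 17] head=0 tail=0 count=6
After op 7 (read()): arr=[8 19 5 12 14 17] head=1 tail=0 count=5
After op 8 (write(7)): arr=[7 19 5 12 14 17] head=1 tail=1 count=6
After op 9 (write(2)): arr=[7 2 5 12 14 17] head=2 tail=2 count=6
After op 10 (write(20)): arr=[7 2 20 12 14 17] head=3 tail=3 count=6
After op 11 (write(24)): arr=[7 2 20 24 14 17] head=4 tail=4 count=6
After op 12 (write(9)): arr=[7 2 20 24 9 17] head=5 tail=5 count=6
After op 13 (write(10)): arr=[7 2 20 24 9 10] head=0 tail=0 count=6

Answer: 7 2 20 24 9 10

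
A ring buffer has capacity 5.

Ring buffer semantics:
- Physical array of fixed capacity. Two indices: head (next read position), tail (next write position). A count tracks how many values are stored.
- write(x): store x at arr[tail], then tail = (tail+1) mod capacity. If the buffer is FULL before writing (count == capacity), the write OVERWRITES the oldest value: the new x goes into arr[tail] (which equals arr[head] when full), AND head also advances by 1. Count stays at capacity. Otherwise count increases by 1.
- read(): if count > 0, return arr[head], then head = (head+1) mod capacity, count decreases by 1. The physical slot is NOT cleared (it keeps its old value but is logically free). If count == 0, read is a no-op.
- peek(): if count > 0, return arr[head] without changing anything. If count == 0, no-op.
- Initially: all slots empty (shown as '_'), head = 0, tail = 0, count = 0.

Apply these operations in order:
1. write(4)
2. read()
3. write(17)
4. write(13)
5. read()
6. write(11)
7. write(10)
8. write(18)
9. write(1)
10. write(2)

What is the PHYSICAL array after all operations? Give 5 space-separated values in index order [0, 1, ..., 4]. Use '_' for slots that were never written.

Answer: 18 1 2 11 10

Derivation:
After op 1 (write(4)): arr=[4 _ _ _ _] head=0 tail=1 count=1
After op 2 (read()): arr=[4 _ _ _ _] head=1 tail=1 count=0
After op 3 (write(17)): arr=[4 17 _ _ _] head=1 tail=2 count=1
After op 4 (write(13)): arr=[4 17 13 _ _] head=1 tail=3 count=2
After op 5 (read()): arr=[4 17 13 _ _] head=2 tail=3 count=1
After op 6 (write(11)): arr=[4 17 13 11 _] head=2 tail=4 count=2
After op 7 (write(10)): arr=[4 17 13 11 10] head=2 tail=0 count=3
After op 8 (write(18)): arr=[18 17 13 11 10] head=2 tail=1 count=4
After op 9 (write(1)): arr=[18 1 13 11 10] head=2 tail=2 count=5
After op 10 (write(2)): arr=[18 1 2 11 10] head=3 tail=3 count=5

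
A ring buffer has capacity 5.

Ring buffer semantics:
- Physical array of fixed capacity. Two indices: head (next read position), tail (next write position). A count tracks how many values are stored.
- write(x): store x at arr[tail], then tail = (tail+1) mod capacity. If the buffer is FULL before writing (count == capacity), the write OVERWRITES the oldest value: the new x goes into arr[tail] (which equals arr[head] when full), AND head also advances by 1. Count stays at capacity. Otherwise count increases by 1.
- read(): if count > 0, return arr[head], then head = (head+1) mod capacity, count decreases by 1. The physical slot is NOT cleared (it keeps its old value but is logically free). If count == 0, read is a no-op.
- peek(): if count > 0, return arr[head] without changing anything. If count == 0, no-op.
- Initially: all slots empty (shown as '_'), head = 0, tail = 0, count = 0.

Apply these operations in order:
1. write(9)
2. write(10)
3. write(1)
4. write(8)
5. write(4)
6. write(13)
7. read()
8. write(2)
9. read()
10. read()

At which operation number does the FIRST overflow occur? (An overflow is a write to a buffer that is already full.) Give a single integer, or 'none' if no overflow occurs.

After op 1 (write(9)): arr=[9 _ _ _ _] head=0 tail=1 count=1
After op 2 (write(10)): arr=[9 10 _ _ _] head=0 tail=2 count=2
After op 3 (write(1)): arr=[9 10 1 _ _] head=0 tail=3 count=3
After op 4 (write(8)): arr=[9 10 1 8 _] head=0 tail=4 count=4
After op 5 (write(4)): arr=[9 10 1 8 4] head=0 tail=0 count=5
After op 6 (write(13)): arr=[13 10 1 8 4] head=1 tail=1 count=5
After op 7 (read()): arr=[13 10 1 8 4] head=2 tail=1 count=4
After op 8 (write(2)): arr=[13 2 1 8 4] head=2 tail=2 count=5
After op 9 (read()): arr=[13 2 1 8 4] head=3 tail=2 count=4
After op 10 (read()): arr=[13 2 1 8 4] head=4 tail=2 count=3

Answer: 6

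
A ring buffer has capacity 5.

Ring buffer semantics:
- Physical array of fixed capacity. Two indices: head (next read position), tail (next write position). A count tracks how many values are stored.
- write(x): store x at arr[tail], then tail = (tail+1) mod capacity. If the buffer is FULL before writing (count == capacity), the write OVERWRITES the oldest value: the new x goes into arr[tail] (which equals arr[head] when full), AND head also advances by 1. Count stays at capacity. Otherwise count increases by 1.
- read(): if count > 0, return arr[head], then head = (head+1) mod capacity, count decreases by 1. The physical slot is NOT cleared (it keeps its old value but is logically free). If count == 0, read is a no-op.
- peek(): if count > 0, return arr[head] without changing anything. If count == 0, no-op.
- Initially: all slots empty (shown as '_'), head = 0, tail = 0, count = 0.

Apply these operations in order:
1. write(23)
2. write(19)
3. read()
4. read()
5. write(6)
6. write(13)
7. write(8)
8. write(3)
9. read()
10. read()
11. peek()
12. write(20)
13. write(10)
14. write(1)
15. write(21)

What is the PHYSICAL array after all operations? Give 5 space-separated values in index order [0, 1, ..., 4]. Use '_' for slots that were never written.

After op 1 (write(23)): arr=[23 _ _ _ _] head=0 tail=1 count=1
After op 2 (write(19)): arr=[23 19 _ _ _] head=0 tail=2 count=2
After op 3 (read()): arr=[23 19 _ _ _] head=1 tail=2 count=1
After op 4 (read()): arr=[23 19 _ _ _] head=2 tail=2 count=0
After op 5 (write(6)): arr=[23 19 6 _ _] head=2 tail=3 count=1
After op 6 (write(13)): arr=[23 19 6 13 _] head=2 tail=4 count=2
After op 7 (write(8)): arr=[23 19 6 13 8] head=2 tail=0 count=3
After op 8 (write(3)): arr=[3 19 6 13 8] head=2 tail=1 count=4
After op 9 (read()): arr=[3 19 6 13 8] head=3 tail=1 count=3
After op 10 (read()): arr=[3 19 6 13 8] head=4 tail=1 count=2
After op 11 (peek()): arr=[3 19 6 13 8] head=4 tail=1 count=2
After op 12 (write(20)): arr=[3 20 6 13 8] head=4 tail=2 count=3
After op 13 (write(10)): arr=[3 20 10 13 8] head=4 tail=3 count=4
After op 14 (write(1)): arr=[3 20 10 1 8] head=4 tail=4 count=5
After op 15 (write(21)): arr=[3 20 10 1 21] head=0 tail=0 count=5

Answer: 3 20 10 1 21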